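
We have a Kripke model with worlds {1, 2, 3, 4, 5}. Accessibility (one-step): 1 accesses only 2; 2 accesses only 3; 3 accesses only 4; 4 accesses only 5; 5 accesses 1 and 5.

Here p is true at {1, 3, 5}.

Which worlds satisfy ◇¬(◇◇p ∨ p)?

1: successors {2}; ¬(◇◇p ∨ p) there: 2:T. ✓
2: successors {3}; ¬(◇◇p ∨ p) there: 3:F. ✗
3: successors {4}; ¬(◇◇p ∨ p) there: 4:F. ✗
4: successors {5}; ¬(◇◇p ∨ p) there: 5:F. ✗
5: successors {1, 5}; ¬(◇◇p ∨ p) there: 1:F, 5:F. ✗

{1}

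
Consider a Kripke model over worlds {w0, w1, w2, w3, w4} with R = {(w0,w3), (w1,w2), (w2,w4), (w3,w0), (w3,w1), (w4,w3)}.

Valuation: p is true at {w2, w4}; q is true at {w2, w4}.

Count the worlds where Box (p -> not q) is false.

w0: successors {w3}; p -> not q there: w3:T. ✓
w1: successors {w2}; p -> not q there: w2:F. ✗
w2: successors {w4}; p -> not q there: w4:F. ✗
w3: successors {w0, w1}; p -> not q there: w0:T, w1:T. ✓
w4: successors {w3}; p -> not q there: w3:T. ✓
Satisfying worlds: {w0, w3, w4}.
So Box (p -> not q) fails at the other 2 worlds.

2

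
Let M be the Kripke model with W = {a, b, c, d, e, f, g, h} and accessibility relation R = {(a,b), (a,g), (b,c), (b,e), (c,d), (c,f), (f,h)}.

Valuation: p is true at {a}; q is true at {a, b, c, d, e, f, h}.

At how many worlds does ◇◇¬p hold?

3

a: successors {b, g}; ◇¬p there: b:T, g:F. ✓
b: successors {c, e}; ◇¬p there: c:T, e:F. ✓
c: successors {d, f}; ◇¬p there: d:F, f:T. ✓
d: no successors, so ◇◇¬p fails. ✗
e: no successors, so ◇◇¬p fails. ✗
f: successors {h}; ◇¬p there: h:F. ✗
g: no successors, so ◇◇¬p fails. ✗
h: no successors, so ◇◇¬p fails. ✗
Satisfying worlds: {a, b, c}.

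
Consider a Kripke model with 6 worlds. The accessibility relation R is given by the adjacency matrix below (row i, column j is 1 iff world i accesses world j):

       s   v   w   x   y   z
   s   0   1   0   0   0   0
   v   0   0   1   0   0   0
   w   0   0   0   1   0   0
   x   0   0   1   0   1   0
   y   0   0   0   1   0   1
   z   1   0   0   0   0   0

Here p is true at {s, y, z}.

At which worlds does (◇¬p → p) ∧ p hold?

s: ◇¬p → p is T, p is T. ✓
v: ◇¬p → p is F, p is F. ✗
w: ◇¬p → p is F, p is F. ✗
x: ◇¬p → p is F, p is F. ✗
y: ◇¬p → p is T, p is T. ✓
z: ◇¬p → p is T, p is T. ✓

{s, y, z}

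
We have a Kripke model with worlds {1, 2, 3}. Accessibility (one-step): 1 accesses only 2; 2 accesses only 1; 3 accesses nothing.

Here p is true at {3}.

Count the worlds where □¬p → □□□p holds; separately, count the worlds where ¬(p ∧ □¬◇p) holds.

For □¬p → □□□p:
1: □¬p is T, □□□p is F. ✗
2: □¬p is T, □□□p is F. ✗
3: □¬p is T, □□□p is T. ✓
— 1 world.
For ¬(p ∧ □¬◇p):
1: p ∧ □¬◇p is F. ✓
2: p ∧ □¬◇p is F. ✓
3: p ∧ □¬◇p is T. ✗
— 2 worlds.

1 and 2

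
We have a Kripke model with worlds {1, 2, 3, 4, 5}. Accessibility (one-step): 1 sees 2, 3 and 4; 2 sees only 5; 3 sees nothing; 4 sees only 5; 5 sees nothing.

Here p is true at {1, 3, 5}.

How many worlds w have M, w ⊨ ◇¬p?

1

1: successors {2, 3, 4}; ¬p there: 2:T, 3:F, 4:T. ✓
2: successors {5}; ¬p there: 5:F. ✗
3: no successors, so ◇¬p fails. ✗
4: successors {5}; ¬p there: 5:F. ✗
5: no successors, so ◇¬p fails. ✗
Satisfying worlds: {1}.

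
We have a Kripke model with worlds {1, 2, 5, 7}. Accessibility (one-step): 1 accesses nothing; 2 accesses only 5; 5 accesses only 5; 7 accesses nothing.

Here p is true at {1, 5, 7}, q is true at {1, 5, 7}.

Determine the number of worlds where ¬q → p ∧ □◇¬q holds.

3

1: ¬q is F, p ∧ □◇¬q is T. ✓
2: ¬q is T, p ∧ □◇¬q is F. ✗
5: ¬q is F, p ∧ □◇¬q is F. ✓
7: ¬q is F, p ∧ □◇¬q is T. ✓
Satisfying worlds: {1, 5, 7}.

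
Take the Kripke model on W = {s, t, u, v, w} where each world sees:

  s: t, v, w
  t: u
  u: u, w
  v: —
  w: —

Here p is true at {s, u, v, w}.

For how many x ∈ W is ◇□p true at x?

s: successors {t, v, w}; □p there: t:T, v:T, w:T. ✓
t: successors {u}; □p there: u:T. ✓
u: successors {u, w}; □p there: u:T, w:T. ✓
v: no successors, so ◇□p fails. ✗
w: no successors, so ◇□p fails. ✗
Satisfying worlds: {s, t, u}.

3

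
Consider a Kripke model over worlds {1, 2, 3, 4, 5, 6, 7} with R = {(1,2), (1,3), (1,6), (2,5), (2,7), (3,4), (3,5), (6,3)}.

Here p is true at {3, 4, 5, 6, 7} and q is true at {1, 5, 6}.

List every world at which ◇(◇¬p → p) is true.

{1, 2, 3, 6}

1: successors {2, 3, 6}; ◇¬p → p there: 2:T, 3:T, 6:T. ✓
2: successors {5, 7}; ◇¬p → p there: 5:T, 7:T. ✓
3: successors {4, 5}; ◇¬p → p there: 4:T, 5:T. ✓
4: no successors, so ◇(◇¬p → p) fails. ✗
5: no successors, so ◇(◇¬p → p) fails. ✗
6: successors {3}; ◇¬p → p there: 3:T. ✓
7: no successors, so ◇(◇¬p → p) fails. ✗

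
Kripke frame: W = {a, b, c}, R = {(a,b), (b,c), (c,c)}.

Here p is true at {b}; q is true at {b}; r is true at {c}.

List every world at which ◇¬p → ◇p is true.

{a}

a: ◇¬p is F, ◇p is T. ✓
b: ◇¬p is T, ◇p is F. ✗
c: ◇¬p is T, ◇p is F. ✗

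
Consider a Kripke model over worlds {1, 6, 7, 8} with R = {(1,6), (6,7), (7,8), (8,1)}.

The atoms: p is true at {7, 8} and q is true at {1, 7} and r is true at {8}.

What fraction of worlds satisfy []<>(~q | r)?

1: successors {6}; <>(~q | r) there: 6:F. ✗
6: successors {7}; <>(~q | r) there: 7:T. ✓
7: successors {8}; <>(~q | r) there: 8:F. ✗
8: successors {1}; <>(~q | r) there: 1:T. ✓
That's 2 of 4 worlds, so 2/4 = 1/2.

1/2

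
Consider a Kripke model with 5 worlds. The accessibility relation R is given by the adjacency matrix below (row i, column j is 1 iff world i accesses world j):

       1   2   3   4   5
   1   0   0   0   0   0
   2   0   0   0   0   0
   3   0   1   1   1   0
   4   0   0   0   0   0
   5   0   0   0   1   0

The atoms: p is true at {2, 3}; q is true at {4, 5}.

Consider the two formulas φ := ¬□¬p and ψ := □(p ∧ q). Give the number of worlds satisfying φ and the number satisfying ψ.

1 and 3

For ¬□¬p:
1: □¬p is T. ✗
2: □¬p is T. ✗
3: □¬p is F. ✓
4: □¬p is T. ✗
5: □¬p is T. ✗
— 1 world.
For □(p ∧ q):
1: no successors, so □(p ∧ q) holds vacuously. ✓
2: no successors, so □(p ∧ q) holds vacuously. ✓
3: successors {2, 3, 4}; p ∧ q there: 2:F, 3:F, 4:F. ✗
4: no successors, so □(p ∧ q) holds vacuously. ✓
5: successors {4}; p ∧ q there: 4:F. ✗
— 3 worlds.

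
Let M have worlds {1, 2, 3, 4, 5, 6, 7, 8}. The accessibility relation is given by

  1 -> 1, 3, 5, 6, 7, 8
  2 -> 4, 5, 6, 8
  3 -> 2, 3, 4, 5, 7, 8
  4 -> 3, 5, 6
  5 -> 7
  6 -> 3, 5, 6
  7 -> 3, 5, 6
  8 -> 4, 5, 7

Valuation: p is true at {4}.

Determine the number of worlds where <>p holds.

3

1: successors {1, 3, 5, 6, 7, 8}; p there: 1:F, 3:F, 5:F, 6:F, 7:F, 8:F. ✗
2: successors {4, 5, 6, 8}; p there: 4:T, 5:F, 6:F, 8:F. ✓
3: successors {2, 3, 4, 5, 7, 8}; p there: 2:F, 3:F, 4:T, 5:F, 7:F, 8:F. ✓
4: successors {3, 5, 6}; p there: 3:F, 5:F, 6:F. ✗
5: successors {7}; p there: 7:F. ✗
6: successors {3, 5, 6}; p there: 3:F, 5:F, 6:F. ✗
7: successors {3, 5, 6}; p there: 3:F, 5:F, 6:F. ✗
8: successors {4, 5, 7}; p there: 4:T, 5:F, 7:F. ✓
Satisfying worlds: {2, 3, 8}.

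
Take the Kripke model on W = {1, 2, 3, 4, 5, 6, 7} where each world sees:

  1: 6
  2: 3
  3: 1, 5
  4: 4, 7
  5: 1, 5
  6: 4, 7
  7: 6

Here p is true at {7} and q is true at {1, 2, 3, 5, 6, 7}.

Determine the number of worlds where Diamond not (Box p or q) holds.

2

1: successors {6}; not (Box p or q) there: 6:F. ✗
2: successors {3}; not (Box p or q) there: 3:F. ✗
3: successors {1, 5}; not (Box p or q) there: 1:F, 5:F. ✗
4: successors {4, 7}; not (Box p or q) there: 4:T, 7:F. ✓
5: successors {1, 5}; not (Box p or q) there: 1:F, 5:F. ✗
6: successors {4, 7}; not (Box p or q) there: 4:T, 7:F. ✓
7: successors {6}; not (Box p or q) there: 6:F. ✗
Satisfying worlds: {4, 6}.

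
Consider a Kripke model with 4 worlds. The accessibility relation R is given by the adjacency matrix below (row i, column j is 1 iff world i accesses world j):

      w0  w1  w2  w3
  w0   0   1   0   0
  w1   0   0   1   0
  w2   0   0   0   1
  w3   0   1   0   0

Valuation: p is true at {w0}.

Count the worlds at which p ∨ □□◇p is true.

1

w0: p is T, □□◇p is F. ✓
w1: p is F, □□◇p is F. ✗
w2: p is F, □□◇p is F. ✗
w3: p is F, □□◇p is F. ✗
Satisfying worlds: {w0}.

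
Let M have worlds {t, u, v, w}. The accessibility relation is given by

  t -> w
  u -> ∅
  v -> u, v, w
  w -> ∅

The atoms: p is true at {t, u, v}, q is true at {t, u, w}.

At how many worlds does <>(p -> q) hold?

t: successors {w}; p -> q there: w:T. ✓
u: no successors, so <>(p -> q) fails. ✗
v: successors {u, v, w}; p -> q there: u:T, v:F, w:T. ✓
w: no successors, so <>(p -> q) fails. ✗
Satisfying worlds: {t, v}.

2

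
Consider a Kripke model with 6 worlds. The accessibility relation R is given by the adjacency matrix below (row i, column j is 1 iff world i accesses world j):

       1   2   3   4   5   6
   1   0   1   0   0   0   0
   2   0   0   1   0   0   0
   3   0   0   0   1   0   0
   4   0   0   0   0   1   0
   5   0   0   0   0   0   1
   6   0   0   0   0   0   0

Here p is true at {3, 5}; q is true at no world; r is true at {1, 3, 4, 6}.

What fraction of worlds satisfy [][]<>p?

1: successors {2}; []<>p there: 2:F. ✗
2: successors {3}; []<>p there: 3:T. ✓
3: successors {4}; []<>p there: 4:F. ✗
4: successors {5}; []<>p there: 5:F. ✗
5: successors {6}; []<>p there: 6:T. ✓
6: no successors, so [][]<>p holds vacuously. ✓
That's 3 of 6 worlds, so 3/6 = 1/2.

1/2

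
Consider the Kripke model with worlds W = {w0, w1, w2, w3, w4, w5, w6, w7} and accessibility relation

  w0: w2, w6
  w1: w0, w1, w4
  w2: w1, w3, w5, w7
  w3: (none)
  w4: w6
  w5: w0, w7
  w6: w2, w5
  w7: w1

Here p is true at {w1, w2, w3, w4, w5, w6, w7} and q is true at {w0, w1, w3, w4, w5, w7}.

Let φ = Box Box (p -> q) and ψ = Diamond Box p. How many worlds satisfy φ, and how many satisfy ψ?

For Box Box (p -> q):
w0: successors {w2, w6}; Box (p -> q) there: w2:T, w6:F. ✗
w1: successors {w0, w1, w4}; Box (p -> q) there: w0:F, w1:T, w4:F. ✗
w2: successors {w1, w3, w5, w7}; Box (p -> q) there: w1:T, w3:T, w5:T, w7:T. ✓
w3: no successors, so Box Box (p -> q) holds vacuously. ✓
w4: successors {w6}; Box (p -> q) there: w6:F. ✗
w5: successors {w0, w7}; Box (p -> q) there: w0:F, w7:T. ✗
w6: successors {w2, w5}; Box (p -> q) there: w2:T, w5:T. ✓
w7: successors {w1}; Box (p -> q) there: w1:T. ✓
— 4 worlds.
For Diamond Box p:
w0: successors {w2, w6}; Box p there: w2:T, w6:T. ✓
w1: successors {w0, w1, w4}; Box p there: w0:T, w1:F, w4:T. ✓
w2: successors {w1, w3, w5, w7}; Box p there: w1:F, w3:T, w5:F, w7:T. ✓
w3: no successors, so Diamond Box p fails. ✗
w4: successors {w6}; Box p there: w6:T. ✓
w5: successors {w0, w7}; Box p there: w0:T, w7:T. ✓
w6: successors {w2, w5}; Box p there: w2:T, w5:F. ✓
w7: successors {w1}; Box p there: w1:F. ✗
— 6 worlds.

4 and 6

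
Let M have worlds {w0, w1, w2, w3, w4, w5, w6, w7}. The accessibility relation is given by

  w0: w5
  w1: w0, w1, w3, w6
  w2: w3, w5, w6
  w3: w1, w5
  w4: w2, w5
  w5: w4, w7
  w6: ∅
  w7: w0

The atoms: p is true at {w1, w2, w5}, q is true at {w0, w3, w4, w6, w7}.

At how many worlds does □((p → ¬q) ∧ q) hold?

3

w0: successors {w5}; (p → ¬q) ∧ q there: w5:F. ✗
w1: successors {w0, w1, w3, w6}; (p → ¬q) ∧ q there: w0:T, w1:F, w3:T, w6:T. ✗
w2: successors {w3, w5, w6}; (p → ¬q) ∧ q there: w3:T, w5:F, w6:T. ✗
w3: successors {w1, w5}; (p → ¬q) ∧ q there: w1:F, w5:F. ✗
w4: successors {w2, w5}; (p → ¬q) ∧ q there: w2:F, w5:F. ✗
w5: successors {w4, w7}; (p → ¬q) ∧ q there: w4:T, w7:T. ✓
w6: no successors, so □((p → ¬q) ∧ q) holds vacuously. ✓
w7: successors {w0}; (p → ¬q) ∧ q there: w0:T. ✓
Satisfying worlds: {w5, w6, w7}.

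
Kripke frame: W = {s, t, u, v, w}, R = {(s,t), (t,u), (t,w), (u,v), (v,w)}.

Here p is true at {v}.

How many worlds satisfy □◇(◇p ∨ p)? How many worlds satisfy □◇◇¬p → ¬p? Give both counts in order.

For □◇(◇p ∨ p):
s: successors {t}; ◇(◇p ∨ p) there: t:T. ✓
t: successors {u, w}; ◇(◇p ∨ p) there: u:T, w:F. ✗
u: successors {v}; ◇(◇p ∨ p) there: v:F. ✗
v: successors {w}; ◇(◇p ∨ p) there: w:F. ✗
w: no successors, so □◇(◇p ∨ p) holds vacuously. ✓
— 2 worlds.
For □◇◇¬p → ¬p:
s: □◇◇¬p is F, ¬p is T. ✓
t: □◇◇¬p is F, ¬p is T. ✓
u: □◇◇¬p is F, ¬p is T. ✓
v: □◇◇¬p is F, ¬p is F. ✓
w: □◇◇¬p is T, ¬p is T. ✓
— 5 worlds.

2 and 5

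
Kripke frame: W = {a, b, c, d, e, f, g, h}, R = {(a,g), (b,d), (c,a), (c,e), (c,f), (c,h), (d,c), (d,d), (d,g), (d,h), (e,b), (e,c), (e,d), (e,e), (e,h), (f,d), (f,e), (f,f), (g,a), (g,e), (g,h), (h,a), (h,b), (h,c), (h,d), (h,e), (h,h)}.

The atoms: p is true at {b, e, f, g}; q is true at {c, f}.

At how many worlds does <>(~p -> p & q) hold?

a: successors {g}; ~p -> p & q there: g:T. ✓
b: successors {d}; ~p -> p & q there: d:F. ✗
c: successors {a, e, f, h}; ~p -> p & q there: a:F, e:T, f:T, h:F. ✓
d: successors {c, d, g, h}; ~p -> p & q there: c:F, d:F, g:T, h:F. ✓
e: successors {b, c, d, e, h}; ~p -> p & q there: b:T, c:F, d:F, e:T, h:F. ✓
f: successors {d, e, f}; ~p -> p & q there: d:F, e:T, f:T. ✓
g: successors {a, e, h}; ~p -> p & q there: a:F, e:T, h:F. ✓
h: successors {a, b, c, d, e, h}; ~p -> p & q there: a:F, b:T, c:F, d:F, e:T, h:F. ✓
Satisfying worlds: {a, c, d, e, f, g, h}.

7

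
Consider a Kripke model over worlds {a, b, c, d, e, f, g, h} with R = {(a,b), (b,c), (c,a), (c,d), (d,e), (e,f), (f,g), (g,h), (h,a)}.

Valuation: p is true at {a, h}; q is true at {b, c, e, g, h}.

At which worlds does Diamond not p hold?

{a, b, c, d, e, f}

a: successors {b}; not p there: b:T. ✓
b: successors {c}; not p there: c:T. ✓
c: successors {a, d}; not p there: a:F, d:T. ✓
d: successors {e}; not p there: e:T. ✓
e: successors {f}; not p there: f:T. ✓
f: successors {g}; not p there: g:T. ✓
g: successors {h}; not p there: h:F. ✗
h: successors {a}; not p there: a:F. ✗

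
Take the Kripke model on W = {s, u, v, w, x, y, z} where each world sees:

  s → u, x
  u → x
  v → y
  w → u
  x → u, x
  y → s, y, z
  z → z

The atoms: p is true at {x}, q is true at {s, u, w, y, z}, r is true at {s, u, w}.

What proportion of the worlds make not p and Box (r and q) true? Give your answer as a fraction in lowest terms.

s: not p is T, Box (r and q) is F. ✗
u: not p is T, Box (r and q) is F. ✗
v: not p is T, Box (r and q) is F. ✗
w: not p is T, Box (r and q) is T. ✓
x: not p is F, Box (r and q) is F. ✗
y: not p is T, Box (r and q) is F. ✗
z: not p is T, Box (r and q) is F. ✗
That's 1 of 7 worlds, so 1/7.

1/7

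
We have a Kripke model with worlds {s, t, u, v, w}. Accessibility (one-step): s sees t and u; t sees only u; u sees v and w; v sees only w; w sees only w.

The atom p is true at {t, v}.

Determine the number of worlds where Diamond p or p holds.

4

s: Diamond p is T, p is F. ✓
t: Diamond p is F, p is T. ✓
u: Diamond p is T, p is F. ✓
v: Diamond p is F, p is T. ✓
w: Diamond p is F, p is F. ✗
Satisfying worlds: {s, t, u, v}.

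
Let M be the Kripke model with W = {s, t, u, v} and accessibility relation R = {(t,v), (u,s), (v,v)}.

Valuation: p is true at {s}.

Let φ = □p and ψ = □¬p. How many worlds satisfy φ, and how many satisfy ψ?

For □p:
s: no successors, so □p holds vacuously. ✓
t: successors {v}; p there: v:F. ✗
u: successors {s}; p there: s:T. ✓
v: successors {v}; p there: v:F. ✗
— 2 worlds.
For □¬p:
s: no successors, so □¬p holds vacuously. ✓
t: successors {v}; ¬p there: v:T. ✓
u: successors {s}; ¬p there: s:F. ✗
v: successors {v}; ¬p there: v:T. ✓
— 3 worlds.

2 and 3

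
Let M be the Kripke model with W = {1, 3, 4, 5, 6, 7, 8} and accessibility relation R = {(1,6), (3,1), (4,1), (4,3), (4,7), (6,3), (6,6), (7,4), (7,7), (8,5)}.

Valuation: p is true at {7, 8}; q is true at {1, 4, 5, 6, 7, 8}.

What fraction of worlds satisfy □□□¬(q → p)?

2/7

1: successors {6}; □□¬(q → p) there: 6:F. ✗
3: successors {1}; □□¬(q → p) there: 1:F. ✗
4: successors {1, 3, 7}; □□¬(q → p) there: 1:F, 3:T, 7:F. ✗
5: no successors, so □□□¬(q → p) holds vacuously. ✓
6: successors {3, 6}; □□¬(q → p) there: 3:T, 6:F. ✗
7: successors {4, 7}; □□¬(q → p) there: 4:F, 7:F. ✗
8: successors {5}; □□¬(q → p) there: 5:T. ✓
That's 2 of 7 worlds, so 2/7.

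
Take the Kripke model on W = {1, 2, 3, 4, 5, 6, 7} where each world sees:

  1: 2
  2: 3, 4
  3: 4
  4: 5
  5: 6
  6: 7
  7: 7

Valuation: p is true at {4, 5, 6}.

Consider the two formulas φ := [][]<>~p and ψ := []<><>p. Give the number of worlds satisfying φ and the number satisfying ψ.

4 and 3

For [][]<>~p:
1: successors {2}; []<>~p there: 2:F. ✗
2: successors {3, 4}; []<>~p there: 3:F, 4:F. ✗
3: successors {4}; []<>~p there: 4:F. ✗
4: successors {5}; []<>~p there: 5:T. ✓
5: successors {6}; []<>~p there: 6:T. ✓
6: successors {7}; []<>~p there: 7:T. ✓
7: successors {7}; []<>~p there: 7:T. ✓
— 4 worlds.
For []<><>p:
1: successors {2}; <><>p there: 2:T. ✓
2: successors {3, 4}; <><>p there: 3:T, 4:T. ✓
3: successors {4}; <><>p there: 4:T. ✓
4: successors {5}; <><>p there: 5:F. ✗
5: successors {6}; <><>p there: 6:F. ✗
6: successors {7}; <><>p there: 7:F. ✗
7: successors {7}; <><>p there: 7:F. ✗
— 3 worlds.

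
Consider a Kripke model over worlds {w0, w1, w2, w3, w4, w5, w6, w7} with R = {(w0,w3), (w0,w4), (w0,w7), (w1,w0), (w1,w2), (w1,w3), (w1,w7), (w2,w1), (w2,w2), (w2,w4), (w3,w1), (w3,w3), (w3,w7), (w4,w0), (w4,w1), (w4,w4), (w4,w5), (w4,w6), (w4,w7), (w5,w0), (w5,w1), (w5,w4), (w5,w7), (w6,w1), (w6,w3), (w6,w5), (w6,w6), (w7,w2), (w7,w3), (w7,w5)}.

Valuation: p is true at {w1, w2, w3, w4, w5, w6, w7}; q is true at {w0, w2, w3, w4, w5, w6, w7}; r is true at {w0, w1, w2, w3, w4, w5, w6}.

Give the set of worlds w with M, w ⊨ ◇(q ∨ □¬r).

{w0, w1, w2, w3, w4, w5, w6, w7}

w0: successors {w3, w4, w7}; q ∨ □¬r there: w3:T, w4:T, w7:T. ✓
w1: successors {w0, w2, w3, w7}; q ∨ □¬r there: w0:T, w2:T, w3:T, w7:T. ✓
w2: successors {w1, w2, w4}; q ∨ □¬r there: w1:F, w2:T, w4:T. ✓
w3: successors {w1, w3, w7}; q ∨ □¬r there: w1:F, w3:T, w7:T. ✓
w4: successors {w0, w1, w4, w5, w6, w7}; q ∨ □¬r there: w0:T, w1:F, w4:T, w5:T, w6:T, w7:T. ✓
w5: successors {w0, w1, w4, w7}; q ∨ □¬r there: w0:T, w1:F, w4:T, w7:T. ✓
w6: successors {w1, w3, w5, w6}; q ∨ □¬r there: w1:F, w3:T, w5:T, w6:T. ✓
w7: successors {w2, w3, w5}; q ∨ □¬r there: w2:T, w3:T, w5:T. ✓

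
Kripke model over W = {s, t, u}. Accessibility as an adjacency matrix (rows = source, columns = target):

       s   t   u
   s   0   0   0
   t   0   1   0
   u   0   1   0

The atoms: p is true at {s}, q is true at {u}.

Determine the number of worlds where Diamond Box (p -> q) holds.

s: no successors, so Diamond Box (p -> q) fails. ✗
t: successors {t}; Box (p -> q) there: t:T. ✓
u: successors {t}; Box (p -> q) there: t:T. ✓
Satisfying worlds: {t, u}.

2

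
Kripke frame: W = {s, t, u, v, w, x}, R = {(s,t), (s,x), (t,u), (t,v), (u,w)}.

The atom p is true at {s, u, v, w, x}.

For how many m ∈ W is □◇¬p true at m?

3

s: successors {t, x}; ◇¬p there: t:F, x:F. ✗
t: successors {u, v}; ◇¬p there: u:F, v:F. ✗
u: successors {w}; ◇¬p there: w:F. ✗
v: no successors, so □◇¬p holds vacuously. ✓
w: no successors, so □◇¬p holds vacuously. ✓
x: no successors, so □◇¬p holds vacuously. ✓
Satisfying worlds: {v, w, x}.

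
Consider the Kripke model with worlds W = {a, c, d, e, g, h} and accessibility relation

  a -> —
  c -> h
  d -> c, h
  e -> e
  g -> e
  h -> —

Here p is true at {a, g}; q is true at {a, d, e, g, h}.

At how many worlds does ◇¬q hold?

a: no successors, so ◇¬q fails. ✗
c: successors {h}; ¬q there: h:F. ✗
d: successors {c, h}; ¬q there: c:T, h:F. ✓
e: successors {e}; ¬q there: e:F. ✗
g: successors {e}; ¬q there: e:F. ✗
h: no successors, so ◇¬q fails. ✗
Satisfying worlds: {d}.

1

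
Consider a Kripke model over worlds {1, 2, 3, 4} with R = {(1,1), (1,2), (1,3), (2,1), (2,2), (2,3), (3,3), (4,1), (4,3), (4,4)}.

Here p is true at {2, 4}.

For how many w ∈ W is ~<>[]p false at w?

1: <>[]p is F. ✓
2: <>[]p is F. ✓
3: <>[]p is F. ✓
4: <>[]p is F. ✓
Satisfying worlds: {1, 2, 3, 4}.
So ~<>[]p fails at the other 0 worlds.

0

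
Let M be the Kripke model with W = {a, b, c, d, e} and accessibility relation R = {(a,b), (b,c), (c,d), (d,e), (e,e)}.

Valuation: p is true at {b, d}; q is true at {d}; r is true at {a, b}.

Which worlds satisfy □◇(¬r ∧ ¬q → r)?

a: successors {b}; ◇(¬r ∧ ¬q → r) there: b:F. ✗
b: successors {c}; ◇(¬r ∧ ¬q → r) there: c:T. ✓
c: successors {d}; ◇(¬r ∧ ¬q → r) there: d:F. ✗
d: successors {e}; ◇(¬r ∧ ¬q → r) there: e:F. ✗
e: successors {e}; ◇(¬r ∧ ¬q → r) there: e:F. ✗

{b}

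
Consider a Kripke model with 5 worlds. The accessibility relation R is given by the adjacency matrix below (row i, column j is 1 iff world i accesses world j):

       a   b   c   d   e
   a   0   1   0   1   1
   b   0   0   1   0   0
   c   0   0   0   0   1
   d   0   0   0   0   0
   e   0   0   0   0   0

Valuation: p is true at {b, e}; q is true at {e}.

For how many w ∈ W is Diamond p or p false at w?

1

a: Diamond p is T, p is F. ✓
b: Diamond p is F, p is T. ✓
c: Diamond p is T, p is F. ✓
d: Diamond p is F, p is F. ✗
e: Diamond p is F, p is T. ✓
Satisfying worlds: {a, b, c, e}.
So Diamond p or p fails at the other 1 world.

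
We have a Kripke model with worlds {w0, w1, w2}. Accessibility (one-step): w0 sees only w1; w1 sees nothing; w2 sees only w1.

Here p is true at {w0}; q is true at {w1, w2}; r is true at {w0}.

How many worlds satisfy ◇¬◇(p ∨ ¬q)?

w0: successors {w1}; ¬◇(p ∨ ¬q) there: w1:T. ✓
w1: no successors, so ◇¬◇(p ∨ ¬q) fails. ✗
w2: successors {w1}; ¬◇(p ∨ ¬q) there: w1:T. ✓
Satisfying worlds: {w0, w2}.

2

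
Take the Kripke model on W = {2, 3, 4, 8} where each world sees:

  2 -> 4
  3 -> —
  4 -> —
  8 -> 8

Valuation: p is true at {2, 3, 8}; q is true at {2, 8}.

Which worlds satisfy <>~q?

{2}

2: successors {4}; ~q there: 4:T. ✓
3: no successors, so <>~q fails. ✗
4: no successors, so <>~q fails. ✗
8: successors {8}; ~q there: 8:F. ✗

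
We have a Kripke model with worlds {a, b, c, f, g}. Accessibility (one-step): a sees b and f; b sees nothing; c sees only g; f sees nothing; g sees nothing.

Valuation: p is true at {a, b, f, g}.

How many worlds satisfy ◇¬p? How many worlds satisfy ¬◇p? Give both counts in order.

0 and 3

For ◇¬p:
a: successors {b, f}; ¬p there: b:F, f:F. ✗
b: no successors, so ◇¬p fails. ✗
c: successors {g}; ¬p there: g:F. ✗
f: no successors, so ◇¬p fails. ✗
g: no successors, so ◇¬p fails. ✗
— 0 worlds.
For ¬◇p:
a: ◇p is T. ✗
b: ◇p is F. ✓
c: ◇p is T. ✗
f: ◇p is F. ✓
g: ◇p is F. ✓
— 3 worlds.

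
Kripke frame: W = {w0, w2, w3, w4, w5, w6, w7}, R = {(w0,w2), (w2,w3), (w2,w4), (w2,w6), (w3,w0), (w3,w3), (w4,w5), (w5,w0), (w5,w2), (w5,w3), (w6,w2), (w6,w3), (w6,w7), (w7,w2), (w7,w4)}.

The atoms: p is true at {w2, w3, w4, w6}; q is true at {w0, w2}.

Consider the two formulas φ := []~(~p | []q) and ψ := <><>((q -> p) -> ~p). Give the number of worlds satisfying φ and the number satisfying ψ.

For []~(~p | []q):
w0: successors {w2}; ~(~p | []q) there: w2:T. ✓
w2: successors {w3, w4, w6}; ~(~p | []q) there: w3:T, w4:T, w6:T. ✓
w3: successors {w0, w3}; ~(~p | []q) there: w0:F, w3:T. ✗
w4: successors {w5}; ~(~p | []q) there: w5:F. ✗
w5: successors {w0, w2, w3}; ~(~p | []q) there: w0:F, w2:T, w3:T. ✗
w6: successors {w2, w3, w7}; ~(~p | []q) there: w2:T, w3:T, w7:F. ✗
w7: successors {w2, w4}; ~(~p | []q) there: w2:T, w4:T. ✓
— 3 worlds.
For <><>((q -> p) -> ~p):
w0: successors {w2}; <>((q -> p) -> ~p) there: w2:F. ✗
w2: successors {w3, w4, w6}; <>((q -> p) -> ~p) there: w3:T, w4:T, w6:T. ✓
w3: successors {w0, w3}; <>((q -> p) -> ~p) there: w0:F, w3:T. ✓
w4: successors {w5}; <>((q -> p) -> ~p) there: w5:T. ✓
w5: successors {w0, w2, w3}; <>((q -> p) -> ~p) there: w0:F, w2:F, w3:T. ✓
w6: successors {w2, w3, w7}; <>((q -> p) -> ~p) there: w2:F, w3:T, w7:F. ✓
w7: successors {w2, w4}; <>((q -> p) -> ~p) there: w2:F, w4:T. ✓
— 6 worlds.

3 and 6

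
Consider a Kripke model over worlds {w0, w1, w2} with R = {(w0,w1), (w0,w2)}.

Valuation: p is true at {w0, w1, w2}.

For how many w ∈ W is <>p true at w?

w0: successors {w1, w2}; p there: w1:T, w2:T. ✓
w1: no successors, so <>p fails. ✗
w2: no successors, so <>p fails. ✗
Satisfying worlds: {w0}.

1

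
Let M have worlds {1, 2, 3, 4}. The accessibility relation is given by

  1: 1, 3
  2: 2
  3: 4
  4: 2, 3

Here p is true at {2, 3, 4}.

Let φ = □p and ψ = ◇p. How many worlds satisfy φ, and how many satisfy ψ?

3 and 4

For □p:
1: successors {1, 3}; p there: 1:F, 3:T. ✗
2: successors {2}; p there: 2:T. ✓
3: successors {4}; p there: 4:T. ✓
4: successors {2, 3}; p there: 2:T, 3:T. ✓
— 3 worlds.
For ◇p:
1: successors {1, 3}; p there: 1:F, 3:T. ✓
2: successors {2}; p there: 2:T. ✓
3: successors {4}; p there: 4:T. ✓
4: successors {2, 3}; p there: 2:T, 3:T. ✓
— 4 worlds.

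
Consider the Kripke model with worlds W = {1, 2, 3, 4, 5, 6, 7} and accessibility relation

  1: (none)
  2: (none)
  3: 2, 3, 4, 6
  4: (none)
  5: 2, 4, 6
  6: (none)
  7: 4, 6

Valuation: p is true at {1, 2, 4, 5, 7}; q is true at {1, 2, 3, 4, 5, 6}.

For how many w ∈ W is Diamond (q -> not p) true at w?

1: no successors, so Diamond (q -> not p) fails. ✗
2: no successors, so Diamond (q -> not p) fails. ✗
3: successors {2, 3, 4, 6}; q -> not p there: 2:F, 3:T, 4:F, 6:T. ✓
4: no successors, so Diamond (q -> not p) fails. ✗
5: successors {2, 4, 6}; q -> not p there: 2:F, 4:F, 6:T. ✓
6: no successors, so Diamond (q -> not p) fails. ✗
7: successors {4, 6}; q -> not p there: 4:F, 6:T. ✓
Satisfying worlds: {3, 5, 7}.

3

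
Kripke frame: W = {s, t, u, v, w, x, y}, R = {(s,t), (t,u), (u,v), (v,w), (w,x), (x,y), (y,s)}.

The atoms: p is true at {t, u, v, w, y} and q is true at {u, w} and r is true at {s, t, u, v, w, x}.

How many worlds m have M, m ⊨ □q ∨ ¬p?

s: □q is F, ¬p is T. ✓
t: □q is T, ¬p is F. ✓
u: □q is F, ¬p is F. ✗
v: □q is T, ¬p is F. ✓
w: □q is F, ¬p is F. ✗
x: □q is F, ¬p is T. ✓
y: □q is F, ¬p is F. ✗
Satisfying worlds: {s, t, v, x}.

4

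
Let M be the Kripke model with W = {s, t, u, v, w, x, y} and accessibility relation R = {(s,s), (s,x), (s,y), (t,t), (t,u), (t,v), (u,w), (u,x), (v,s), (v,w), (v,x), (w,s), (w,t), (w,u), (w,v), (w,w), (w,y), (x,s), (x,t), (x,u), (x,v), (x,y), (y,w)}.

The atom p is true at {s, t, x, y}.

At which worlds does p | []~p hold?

{s, t, x, y}

s: p is T, []~p is F. ✓
t: p is T, []~p is F. ✓
u: p is F, []~p is F. ✗
v: p is F, []~p is F. ✗
w: p is F, []~p is F. ✗
x: p is T, []~p is F. ✓
y: p is T, []~p is T. ✓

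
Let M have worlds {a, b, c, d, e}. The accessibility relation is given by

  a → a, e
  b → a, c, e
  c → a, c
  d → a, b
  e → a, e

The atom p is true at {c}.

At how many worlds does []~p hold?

a: successors {a, e}; ~p there: a:T, e:T. ✓
b: successors {a, c, e}; ~p there: a:T, c:F, e:T. ✗
c: successors {a, c}; ~p there: a:T, c:F. ✗
d: successors {a, b}; ~p there: a:T, b:T. ✓
e: successors {a, e}; ~p there: a:T, e:T. ✓
Satisfying worlds: {a, d, e}.

3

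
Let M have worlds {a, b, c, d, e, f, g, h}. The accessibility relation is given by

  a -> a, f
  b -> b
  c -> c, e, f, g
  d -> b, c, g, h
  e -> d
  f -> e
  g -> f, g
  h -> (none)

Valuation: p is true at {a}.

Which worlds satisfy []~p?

{b, c, d, e, f, g, h}

a: successors {a, f}; ~p there: a:F, f:T. ✗
b: successors {b}; ~p there: b:T. ✓
c: successors {c, e, f, g}; ~p there: c:T, e:T, f:T, g:T. ✓
d: successors {b, c, g, h}; ~p there: b:T, c:T, g:T, h:T. ✓
e: successors {d}; ~p there: d:T. ✓
f: successors {e}; ~p there: e:T. ✓
g: successors {f, g}; ~p there: f:T, g:T. ✓
h: no successors, so []~p holds vacuously. ✓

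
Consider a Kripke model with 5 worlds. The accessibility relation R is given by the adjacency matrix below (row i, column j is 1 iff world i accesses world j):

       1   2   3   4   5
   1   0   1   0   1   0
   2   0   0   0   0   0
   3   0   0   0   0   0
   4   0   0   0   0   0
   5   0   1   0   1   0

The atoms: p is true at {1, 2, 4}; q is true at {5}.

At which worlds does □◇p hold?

{2, 3, 4}

1: successors {2, 4}; ◇p there: 2:F, 4:F. ✗
2: no successors, so □◇p holds vacuously. ✓
3: no successors, so □◇p holds vacuously. ✓
4: no successors, so □◇p holds vacuously. ✓
5: successors {2, 4}; ◇p there: 2:F, 4:F. ✗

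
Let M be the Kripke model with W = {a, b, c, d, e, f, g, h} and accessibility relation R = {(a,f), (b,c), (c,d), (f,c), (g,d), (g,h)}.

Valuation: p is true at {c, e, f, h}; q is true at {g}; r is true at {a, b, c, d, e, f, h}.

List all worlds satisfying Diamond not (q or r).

∅

a: successors {f}; not (q or r) there: f:F. ✗
b: successors {c}; not (q or r) there: c:F. ✗
c: successors {d}; not (q or r) there: d:F. ✗
d: no successors, so Diamond not (q or r) fails. ✗
e: no successors, so Diamond not (q or r) fails. ✗
f: successors {c}; not (q or r) there: c:F. ✗
g: successors {d, h}; not (q or r) there: d:F, h:F. ✗
h: no successors, so Diamond not (q or r) fails. ✗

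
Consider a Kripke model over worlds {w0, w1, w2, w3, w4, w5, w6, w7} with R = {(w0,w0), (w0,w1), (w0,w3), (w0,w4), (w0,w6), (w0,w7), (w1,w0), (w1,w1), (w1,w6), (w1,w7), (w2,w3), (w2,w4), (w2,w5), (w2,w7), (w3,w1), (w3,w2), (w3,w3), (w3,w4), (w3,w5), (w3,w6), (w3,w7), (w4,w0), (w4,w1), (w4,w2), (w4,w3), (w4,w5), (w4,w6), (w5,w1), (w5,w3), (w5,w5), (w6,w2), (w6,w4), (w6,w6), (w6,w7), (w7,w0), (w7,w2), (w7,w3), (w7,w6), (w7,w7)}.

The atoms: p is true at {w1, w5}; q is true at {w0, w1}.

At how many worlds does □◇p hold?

w0: successors {w0, w1, w3, w4, w6, w7}; ◇p there: w0:T, w1:T, w3:T, w4:T, w6:F, w7:F. ✗
w1: successors {w0, w1, w6, w7}; ◇p there: w0:T, w1:T, w6:F, w7:F. ✗
w2: successors {w3, w4, w5, w7}; ◇p there: w3:T, w4:T, w5:T, w7:F. ✗
w3: successors {w1, w2, w3, w4, w5, w6, w7}; ◇p there: w1:T, w2:T, w3:T, w4:T, w5:T, w6:F, w7:F. ✗
w4: successors {w0, w1, w2, w3, w5, w6}; ◇p there: w0:T, w1:T, w2:T, w3:T, w5:T, w6:F. ✗
w5: successors {w1, w3, w5}; ◇p there: w1:T, w3:T, w5:T. ✓
w6: successors {w2, w4, w6, w7}; ◇p there: w2:T, w4:T, w6:F, w7:F. ✗
w7: successors {w0, w2, w3, w6, w7}; ◇p there: w0:T, w2:T, w3:T, w6:F, w7:F. ✗
Satisfying worlds: {w5}.

1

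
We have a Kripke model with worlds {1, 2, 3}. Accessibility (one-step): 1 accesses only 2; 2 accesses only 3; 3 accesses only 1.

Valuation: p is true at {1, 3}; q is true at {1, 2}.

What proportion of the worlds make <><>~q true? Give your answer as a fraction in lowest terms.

1: successors {2}; <>~q there: 2:T. ✓
2: successors {3}; <>~q there: 3:F. ✗
3: successors {1}; <>~q there: 1:F. ✗
That's 1 of 3 worlds, so 1/3.

1/3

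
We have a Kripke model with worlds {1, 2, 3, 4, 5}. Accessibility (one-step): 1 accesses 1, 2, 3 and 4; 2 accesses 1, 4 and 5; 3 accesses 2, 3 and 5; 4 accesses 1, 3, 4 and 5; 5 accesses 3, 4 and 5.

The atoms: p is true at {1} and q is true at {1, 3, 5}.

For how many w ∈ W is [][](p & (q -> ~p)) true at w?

0

1: successors {1, 2, 3, 4}; [](p & (q -> ~p)) there: 1:F, 2:F, 3:F, 4:F. ✗
2: successors {1, 4, 5}; [](p & (q -> ~p)) there: 1:F, 4:F, 5:F. ✗
3: successors {2, 3, 5}; [](p & (q -> ~p)) there: 2:F, 3:F, 5:F. ✗
4: successors {1, 3, 4, 5}; [](p & (q -> ~p)) there: 1:F, 3:F, 4:F, 5:F. ✗
5: successors {3, 4, 5}; [](p & (q -> ~p)) there: 3:F, 4:F, 5:F. ✗
Satisfying worlds: ∅.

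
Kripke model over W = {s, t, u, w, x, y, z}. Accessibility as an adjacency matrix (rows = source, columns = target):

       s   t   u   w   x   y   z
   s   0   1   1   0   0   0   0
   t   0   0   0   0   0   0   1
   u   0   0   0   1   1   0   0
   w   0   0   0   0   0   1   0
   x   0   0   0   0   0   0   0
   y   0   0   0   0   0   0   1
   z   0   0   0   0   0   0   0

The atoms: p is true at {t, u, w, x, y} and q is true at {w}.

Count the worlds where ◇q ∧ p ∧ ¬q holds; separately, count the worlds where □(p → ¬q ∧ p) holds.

1 and 6

For ◇q ∧ p ∧ ¬q:
s: ◇q is F, p ∧ ¬q is F. ✗
t: ◇q is F, p ∧ ¬q is T. ✗
u: ◇q is T, p ∧ ¬q is T. ✓
w: ◇q is F, p ∧ ¬q is F. ✗
x: ◇q is F, p ∧ ¬q is T. ✗
y: ◇q is F, p ∧ ¬q is T. ✗
z: ◇q is F, p ∧ ¬q is F. ✗
— 1 world.
For □(p → ¬q ∧ p):
s: successors {t, u}; p → ¬q ∧ p there: t:T, u:T. ✓
t: successors {z}; p → ¬q ∧ p there: z:T. ✓
u: successors {w, x}; p → ¬q ∧ p there: w:F, x:T. ✗
w: successors {y}; p → ¬q ∧ p there: y:T. ✓
x: no successors, so □(p → ¬q ∧ p) holds vacuously. ✓
y: successors {z}; p → ¬q ∧ p there: z:T. ✓
z: no successors, so □(p → ¬q ∧ p) holds vacuously. ✓
— 6 worlds.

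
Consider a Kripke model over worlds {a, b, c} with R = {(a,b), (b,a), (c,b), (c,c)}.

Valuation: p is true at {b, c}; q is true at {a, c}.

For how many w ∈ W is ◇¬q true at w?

2

a: successors {b}; ¬q there: b:T. ✓
b: successors {a}; ¬q there: a:F. ✗
c: successors {b, c}; ¬q there: b:T, c:F. ✓
Satisfying worlds: {a, c}.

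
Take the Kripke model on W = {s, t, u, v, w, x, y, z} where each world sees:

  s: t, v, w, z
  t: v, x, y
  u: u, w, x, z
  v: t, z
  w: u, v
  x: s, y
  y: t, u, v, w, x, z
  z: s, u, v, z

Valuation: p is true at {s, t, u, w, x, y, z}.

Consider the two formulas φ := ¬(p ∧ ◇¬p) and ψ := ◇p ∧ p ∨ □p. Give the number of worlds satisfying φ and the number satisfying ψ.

3 and 8

For ¬(p ∧ ◇¬p):
s: p ∧ ◇¬p is T. ✗
t: p ∧ ◇¬p is T. ✗
u: p ∧ ◇¬p is F. ✓
v: p ∧ ◇¬p is F. ✓
w: p ∧ ◇¬p is T. ✗
x: p ∧ ◇¬p is F. ✓
y: p ∧ ◇¬p is T. ✗
z: p ∧ ◇¬p is T. ✗
— 3 worlds.
For ◇p ∧ p ∨ □p:
s: ◇p ∧ p is T, □p is F. ✓
t: ◇p ∧ p is T, □p is F. ✓
u: ◇p ∧ p is T, □p is T. ✓
v: ◇p ∧ p is F, □p is T. ✓
w: ◇p ∧ p is T, □p is F. ✓
x: ◇p ∧ p is T, □p is T. ✓
y: ◇p ∧ p is T, □p is F. ✓
z: ◇p ∧ p is T, □p is F. ✓
— 8 worlds.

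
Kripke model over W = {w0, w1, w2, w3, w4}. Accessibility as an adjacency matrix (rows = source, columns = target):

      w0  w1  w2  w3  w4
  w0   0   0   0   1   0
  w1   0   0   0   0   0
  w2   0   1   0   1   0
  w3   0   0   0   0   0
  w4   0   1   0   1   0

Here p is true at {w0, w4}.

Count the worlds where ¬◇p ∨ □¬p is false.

w0: ¬◇p is T, □¬p is T. ✓
w1: ¬◇p is T, □¬p is T. ✓
w2: ¬◇p is T, □¬p is T. ✓
w3: ¬◇p is T, □¬p is T. ✓
w4: ¬◇p is T, □¬p is T. ✓
Satisfying worlds: {w0, w1, w2, w3, w4}.
So ¬◇p ∨ □¬p fails at the other 0 worlds.

0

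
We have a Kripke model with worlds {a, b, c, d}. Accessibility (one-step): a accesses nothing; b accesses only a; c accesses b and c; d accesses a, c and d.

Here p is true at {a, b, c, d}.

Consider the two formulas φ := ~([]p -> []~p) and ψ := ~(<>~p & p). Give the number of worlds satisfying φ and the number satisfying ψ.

3 and 4

For ~([]p -> []~p):
a: []p -> []~p is T. ✗
b: []p -> []~p is F. ✓
c: []p -> []~p is F. ✓
d: []p -> []~p is F. ✓
— 3 worlds.
For ~(<>~p & p):
a: <>~p & p is F. ✓
b: <>~p & p is F. ✓
c: <>~p & p is F. ✓
d: <>~p & p is F. ✓
— 4 worlds.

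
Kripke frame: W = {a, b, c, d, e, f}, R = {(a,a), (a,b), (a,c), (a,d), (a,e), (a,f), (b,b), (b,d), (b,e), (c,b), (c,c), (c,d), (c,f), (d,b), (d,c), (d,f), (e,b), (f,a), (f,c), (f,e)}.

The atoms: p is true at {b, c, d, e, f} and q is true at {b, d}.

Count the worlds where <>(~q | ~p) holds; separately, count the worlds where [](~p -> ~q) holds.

For <>(~q | ~p):
a: successors {a, b, c, d, e, f}; ~q | ~p there: a:T, b:F, c:T, d:F, e:T, f:T. ✓
b: successors {b, d, e}; ~q | ~p there: b:F, d:F, e:T. ✓
c: successors {b, c, d, f}; ~q | ~p there: b:F, c:T, d:F, f:T. ✓
d: successors {b, c, f}; ~q | ~p there: b:F, c:T, f:T. ✓
e: successors {b}; ~q | ~p there: b:F. ✗
f: successors {a, c, e}; ~q | ~p there: a:T, c:T, e:T. ✓
— 5 worlds.
For [](~p -> ~q):
a: successors {a, b, c, d, e, f}; ~p -> ~q there: a:T, b:T, c:T, d:T, e:T, f:T. ✓
b: successors {b, d, e}; ~p -> ~q there: b:T, d:T, e:T. ✓
c: successors {b, c, d, f}; ~p -> ~q there: b:T, c:T, d:T, f:T. ✓
d: successors {b, c, f}; ~p -> ~q there: b:T, c:T, f:T. ✓
e: successors {b}; ~p -> ~q there: b:T. ✓
f: successors {a, c, e}; ~p -> ~q there: a:T, c:T, e:T. ✓
— 6 worlds.

5 and 6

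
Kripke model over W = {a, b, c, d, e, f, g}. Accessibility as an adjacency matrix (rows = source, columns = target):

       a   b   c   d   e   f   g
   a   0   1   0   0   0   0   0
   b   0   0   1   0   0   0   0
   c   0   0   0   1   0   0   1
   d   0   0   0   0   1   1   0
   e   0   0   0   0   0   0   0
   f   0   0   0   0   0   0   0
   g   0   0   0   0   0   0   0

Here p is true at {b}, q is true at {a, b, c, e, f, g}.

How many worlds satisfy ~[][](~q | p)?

a: [][](~q | p) is F. ✓
b: [][](~q | p) is F. ✓
c: [][](~q | p) is F. ✓
d: [][](~q | p) is T. ✗
e: [][](~q | p) is T. ✗
f: [][](~q | p) is T. ✗
g: [][](~q | p) is T. ✗
Satisfying worlds: {a, b, c}.

3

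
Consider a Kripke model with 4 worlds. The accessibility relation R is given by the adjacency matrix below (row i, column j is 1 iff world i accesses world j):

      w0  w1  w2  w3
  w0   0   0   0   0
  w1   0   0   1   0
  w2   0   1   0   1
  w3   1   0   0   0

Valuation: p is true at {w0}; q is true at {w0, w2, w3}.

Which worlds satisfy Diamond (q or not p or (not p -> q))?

{w1, w2, w3}

w0: no successors, so Diamond (q or not p or (not p -> q)) fails. ✗
w1: successors {w2}; q or not p or (not p -> q) there: w2:T. ✓
w2: successors {w1, w3}; q or not p or (not p -> q) there: w1:T, w3:T. ✓
w3: successors {w0}; q or not p or (not p -> q) there: w0:T. ✓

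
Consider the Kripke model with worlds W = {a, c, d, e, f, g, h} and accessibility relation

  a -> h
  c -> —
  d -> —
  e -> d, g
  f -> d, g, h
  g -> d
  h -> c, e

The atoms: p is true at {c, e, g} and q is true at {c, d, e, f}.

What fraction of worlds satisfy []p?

3/7

a: successors {h}; p there: h:F. ✗
c: no successors, so []p holds vacuously. ✓
d: no successors, so []p holds vacuously. ✓
e: successors {d, g}; p there: d:F, g:T. ✗
f: successors {d, g, h}; p there: d:F, g:T, h:F. ✗
g: successors {d}; p there: d:F. ✗
h: successors {c, e}; p there: c:T, e:T. ✓
That's 3 of 7 worlds, so 3/7.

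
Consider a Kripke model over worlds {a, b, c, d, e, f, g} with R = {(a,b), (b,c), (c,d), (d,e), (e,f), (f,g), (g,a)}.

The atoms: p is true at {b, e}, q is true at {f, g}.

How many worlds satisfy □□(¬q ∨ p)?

5

a: successors {b}; □(¬q ∨ p) there: b:T. ✓
b: successors {c}; □(¬q ∨ p) there: c:T. ✓
c: successors {d}; □(¬q ∨ p) there: d:T. ✓
d: successors {e}; □(¬q ∨ p) there: e:F. ✗
e: successors {f}; □(¬q ∨ p) there: f:F. ✗
f: successors {g}; □(¬q ∨ p) there: g:T. ✓
g: successors {a}; □(¬q ∨ p) there: a:T. ✓
Satisfying worlds: {a, b, c, f, g}.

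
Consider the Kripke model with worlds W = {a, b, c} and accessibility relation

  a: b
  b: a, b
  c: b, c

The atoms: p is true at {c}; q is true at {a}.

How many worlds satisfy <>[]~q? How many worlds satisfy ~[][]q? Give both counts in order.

2 and 3

For <>[]~q:
a: successors {b}; []~q there: b:F. ✗
b: successors {a, b}; []~q there: a:T, b:F. ✓
c: successors {b, c}; []~q there: b:F, c:T. ✓
— 2 worlds.
For ~[][]q:
a: [][]q is F. ✓
b: [][]q is F. ✓
c: [][]q is F. ✓
— 3 worlds.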